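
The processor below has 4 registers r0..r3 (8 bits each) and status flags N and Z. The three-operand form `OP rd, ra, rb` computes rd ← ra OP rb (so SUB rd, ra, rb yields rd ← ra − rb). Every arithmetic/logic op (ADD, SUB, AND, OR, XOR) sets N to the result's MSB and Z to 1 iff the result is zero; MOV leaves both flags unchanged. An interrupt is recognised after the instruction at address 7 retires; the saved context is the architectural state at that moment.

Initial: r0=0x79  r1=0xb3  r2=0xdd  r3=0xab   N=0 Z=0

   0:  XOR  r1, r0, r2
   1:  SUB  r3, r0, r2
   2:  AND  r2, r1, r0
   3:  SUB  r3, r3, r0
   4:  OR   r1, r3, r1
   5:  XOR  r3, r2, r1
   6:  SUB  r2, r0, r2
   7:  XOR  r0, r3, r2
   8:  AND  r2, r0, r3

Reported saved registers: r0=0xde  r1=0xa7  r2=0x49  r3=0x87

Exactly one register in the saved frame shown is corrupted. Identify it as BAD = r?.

after  0: r0=0x79 r1=0xa4 r2=0xdd r3=0xab  N=1 Z=0
after  1: r0=0x79 r1=0xa4 r2=0xdd r3=0x9c  N=1 Z=0
after  2: r0=0x79 r1=0xa4 r2=0x20 r3=0x9c  N=0 Z=0
after  3: r0=0x79 r1=0xa4 r2=0x20 r3=0x23  N=0 Z=0
after  4: r0=0x79 r1=0xa7 r2=0x20 r3=0x23  N=1 Z=0
after  5: r0=0x79 r1=0xa7 r2=0x20 r3=0x87  N=1 Z=0
after  6: r0=0x79 r1=0xa7 r2=0x59 r3=0x87  N=0 Z=0
after  7: r0=0xde r1=0xa7 r2=0x59 r3=0x87  N=1 Z=0
-- IRQ taken; context saved, return-PC = 8 --
mismatch: r2: reported 0x49 vs actual 0x59

BAD = r2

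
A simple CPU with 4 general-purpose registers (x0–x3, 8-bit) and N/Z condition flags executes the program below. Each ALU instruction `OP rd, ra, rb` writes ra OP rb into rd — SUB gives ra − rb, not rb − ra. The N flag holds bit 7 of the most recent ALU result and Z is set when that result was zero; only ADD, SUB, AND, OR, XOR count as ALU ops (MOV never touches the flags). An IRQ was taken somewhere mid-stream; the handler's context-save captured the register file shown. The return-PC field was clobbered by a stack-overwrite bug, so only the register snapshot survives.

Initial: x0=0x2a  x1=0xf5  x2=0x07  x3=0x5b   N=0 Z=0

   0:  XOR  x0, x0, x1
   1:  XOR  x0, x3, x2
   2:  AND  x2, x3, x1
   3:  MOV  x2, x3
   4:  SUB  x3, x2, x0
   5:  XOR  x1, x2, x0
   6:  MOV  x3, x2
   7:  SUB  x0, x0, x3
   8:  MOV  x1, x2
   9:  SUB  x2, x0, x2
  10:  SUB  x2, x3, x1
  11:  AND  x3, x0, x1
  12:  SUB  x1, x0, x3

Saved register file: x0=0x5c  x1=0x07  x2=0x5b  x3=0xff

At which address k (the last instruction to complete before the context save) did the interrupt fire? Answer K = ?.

K = 5

after  0: x0=0xdf x1=0xf5 x2=0x07 x3=0x5b  N=1 Z=0
after  1: x0=0x5c x1=0xf5 x2=0x07 x3=0x5b  N=0 Z=0
after  2: x0=0x5c x1=0xf5 x2=0x51 x3=0x5b  N=0 Z=0
after  3: x0=0x5c x1=0xf5 x2=0x5b x3=0x5b  N=0 Z=0
after  4: x0=0x5c x1=0xf5 x2=0x5b x3=0xff  N=1 Z=0
after  5: x0=0x5c x1=0x07 x2=0x5b x3=0xff  N=0 Z=0
-- IRQ taken; context saved, return-PC = 6 --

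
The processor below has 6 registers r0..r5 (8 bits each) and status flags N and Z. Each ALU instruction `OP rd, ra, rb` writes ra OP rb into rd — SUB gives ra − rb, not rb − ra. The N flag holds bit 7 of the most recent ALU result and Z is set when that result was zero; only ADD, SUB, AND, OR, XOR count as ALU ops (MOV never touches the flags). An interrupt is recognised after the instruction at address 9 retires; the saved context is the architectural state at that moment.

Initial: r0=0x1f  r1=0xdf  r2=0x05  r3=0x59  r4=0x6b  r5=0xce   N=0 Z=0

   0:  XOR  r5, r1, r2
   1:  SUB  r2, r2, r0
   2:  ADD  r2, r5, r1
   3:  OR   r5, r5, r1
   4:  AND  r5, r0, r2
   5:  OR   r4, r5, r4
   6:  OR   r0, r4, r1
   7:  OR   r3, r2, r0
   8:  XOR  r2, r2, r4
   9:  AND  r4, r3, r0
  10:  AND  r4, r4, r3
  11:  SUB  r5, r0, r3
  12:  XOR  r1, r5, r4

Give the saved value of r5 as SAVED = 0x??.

SAVED = 0x19

after  0: r0=0x1f r1=0xdf r2=0x05 r3=0x59 r4=0x6b r5=0xda  N=1 Z=0
after  1: r0=0x1f r1=0xdf r2=0xe6 r3=0x59 r4=0x6b r5=0xda  N=1 Z=0
after  2: r0=0x1f r1=0xdf r2=0xb9 r3=0x59 r4=0x6b r5=0xda  N=1 Z=0
after  3: r0=0x1f r1=0xdf r2=0xb9 r3=0x59 r4=0x6b r5=0xdf  N=1 Z=0
after  4: r0=0x1f r1=0xdf r2=0xb9 r3=0x59 r4=0x6b r5=0x19  N=0 Z=0
after  5: r0=0x1f r1=0xdf r2=0xb9 r3=0x59 r4=0x7b r5=0x19  N=0 Z=0
after  6: r0=0xff r1=0xdf r2=0xb9 r3=0x59 r4=0x7b r5=0x19  N=1 Z=0
after  7: r0=0xff r1=0xdf r2=0xb9 r3=0xff r4=0x7b r5=0x19  N=1 Z=0
after  8: r0=0xff r1=0xdf r2=0xc2 r3=0xff r4=0x7b r5=0x19  N=1 Z=0
after  9: r0=0xff r1=0xdf r2=0xc2 r3=0xff r4=0xff r5=0x19  N=1 Z=0
-- IRQ taken; context saved, return-PC = 10 --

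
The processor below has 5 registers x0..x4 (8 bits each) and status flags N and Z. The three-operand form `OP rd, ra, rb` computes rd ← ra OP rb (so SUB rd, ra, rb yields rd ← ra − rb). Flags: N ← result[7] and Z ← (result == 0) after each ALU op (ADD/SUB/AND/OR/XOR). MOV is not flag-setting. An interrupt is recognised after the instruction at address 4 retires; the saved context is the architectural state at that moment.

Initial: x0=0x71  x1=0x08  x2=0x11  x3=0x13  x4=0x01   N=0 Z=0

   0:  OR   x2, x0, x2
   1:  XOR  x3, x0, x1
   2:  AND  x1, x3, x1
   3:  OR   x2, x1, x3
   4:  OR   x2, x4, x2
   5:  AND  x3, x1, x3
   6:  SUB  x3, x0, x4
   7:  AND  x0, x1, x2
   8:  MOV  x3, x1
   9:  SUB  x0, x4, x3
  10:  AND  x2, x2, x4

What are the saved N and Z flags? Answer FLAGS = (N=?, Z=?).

FLAGS = (N=0, Z=0)

after  0: x0=0x71 x1=0x08 x2=0x71 x3=0x13 x4=0x01  N=0 Z=0
after  1: x0=0x71 x1=0x08 x2=0x71 x3=0x79 x4=0x01  N=0 Z=0
after  2: x0=0x71 x1=0x08 x2=0x71 x3=0x79 x4=0x01  N=0 Z=0
after  3: x0=0x71 x1=0x08 x2=0x79 x3=0x79 x4=0x01  N=0 Z=0
after  4: x0=0x71 x1=0x08 x2=0x79 x3=0x79 x4=0x01  N=0 Z=0
-- IRQ taken; context saved, return-PC = 5 --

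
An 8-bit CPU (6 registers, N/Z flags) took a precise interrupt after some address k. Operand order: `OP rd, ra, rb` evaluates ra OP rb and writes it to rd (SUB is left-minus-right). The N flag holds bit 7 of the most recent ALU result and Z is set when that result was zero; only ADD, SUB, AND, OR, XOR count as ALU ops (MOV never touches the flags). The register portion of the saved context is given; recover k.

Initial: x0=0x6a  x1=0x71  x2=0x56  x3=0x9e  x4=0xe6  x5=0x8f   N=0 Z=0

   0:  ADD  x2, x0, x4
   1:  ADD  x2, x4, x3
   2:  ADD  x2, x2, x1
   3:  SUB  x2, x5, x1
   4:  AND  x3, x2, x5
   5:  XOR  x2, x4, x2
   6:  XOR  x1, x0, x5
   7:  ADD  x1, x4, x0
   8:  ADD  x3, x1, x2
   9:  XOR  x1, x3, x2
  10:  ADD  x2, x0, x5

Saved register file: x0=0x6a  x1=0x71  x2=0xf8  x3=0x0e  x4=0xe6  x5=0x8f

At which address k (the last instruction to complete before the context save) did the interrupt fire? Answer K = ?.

K = 5

after  0: x0=0x6a x1=0x71 x2=0x50 x3=0x9e x4=0xe6 x5=0x8f  N=0 Z=0
after  1: x0=0x6a x1=0x71 x2=0x84 x3=0x9e x4=0xe6 x5=0x8f  N=1 Z=0
after  2: x0=0x6a x1=0x71 x2=0xf5 x3=0x9e x4=0xe6 x5=0x8f  N=1 Z=0
after  3: x0=0x6a x1=0x71 x2=0x1e x3=0x9e x4=0xe6 x5=0x8f  N=0 Z=0
after  4: x0=0x6a x1=0x71 x2=0x1e x3=0x0e x4=0xe6 x5=0x8f  N=0 Z=0
after  5: x0=0x6a x1=0x71 x2=0xf8 x3=0x0e x4=0xe6 x5=0x8f  N=1 Z=0
-- IRQ taken; context saved, return-PC = 6 --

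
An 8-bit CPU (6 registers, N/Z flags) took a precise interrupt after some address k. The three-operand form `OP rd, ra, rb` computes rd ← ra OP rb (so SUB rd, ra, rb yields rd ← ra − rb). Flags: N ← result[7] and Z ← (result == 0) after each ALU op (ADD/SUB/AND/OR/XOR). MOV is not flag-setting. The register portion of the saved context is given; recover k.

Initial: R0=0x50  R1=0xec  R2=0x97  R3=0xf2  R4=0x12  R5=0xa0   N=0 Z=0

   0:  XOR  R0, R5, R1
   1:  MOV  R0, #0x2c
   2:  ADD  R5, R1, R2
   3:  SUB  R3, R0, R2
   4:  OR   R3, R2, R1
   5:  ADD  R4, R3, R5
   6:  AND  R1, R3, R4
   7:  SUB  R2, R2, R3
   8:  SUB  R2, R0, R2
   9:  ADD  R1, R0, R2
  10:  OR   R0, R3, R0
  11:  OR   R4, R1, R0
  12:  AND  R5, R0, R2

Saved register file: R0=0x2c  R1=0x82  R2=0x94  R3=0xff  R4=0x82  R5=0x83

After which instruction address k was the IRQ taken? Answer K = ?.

K = 8

after  0: R0=0x4c R1=0xec R2=0x97 R3=0xf2 R4=0x12 R5=0xa0  N=0 Z=0
after  1: R0=0x2c R1=0xec R2=0x97 R3=0xf2 R4=0x12 R5=0xa0  N=0 Z=0
after  2: R0=0x2c R1=0xec R2=0x97 R3=0xf2 R4=0x12 R5=0x83  N=1 Z=0
after  3: R0=0x2c R1=0xec R2=0x97 R3=0x95 R4=0x12 R5=0x83  N=1 Z=0
after  4: R0=0x2c R1=0xec R2=0x97 R3=0xff R4=0x12 R5=0x83  N=1 Z=0
after  5: R0=0x2c R1=0xec R2=0x97 R3=0xff R4=0x82 R5=0x83  N=1 Z=0
after  6: R0=0x2c R1=0x82 R2=0x97 R3=0xff R4=0x82 R5=0x83  N=1 Z=0
after  7: R0=0x2c R1=0x82 R2=0x98 R3=0xff R4=0x82 R5=0x83  N=1 Z=0
after  8: R0=0x2c R1=0x82 R2=0x94 R3=0xff R4=0x82 R5=0x83  N=1 Z=0
-- IRQ taken; context saved, return-PC = 9 --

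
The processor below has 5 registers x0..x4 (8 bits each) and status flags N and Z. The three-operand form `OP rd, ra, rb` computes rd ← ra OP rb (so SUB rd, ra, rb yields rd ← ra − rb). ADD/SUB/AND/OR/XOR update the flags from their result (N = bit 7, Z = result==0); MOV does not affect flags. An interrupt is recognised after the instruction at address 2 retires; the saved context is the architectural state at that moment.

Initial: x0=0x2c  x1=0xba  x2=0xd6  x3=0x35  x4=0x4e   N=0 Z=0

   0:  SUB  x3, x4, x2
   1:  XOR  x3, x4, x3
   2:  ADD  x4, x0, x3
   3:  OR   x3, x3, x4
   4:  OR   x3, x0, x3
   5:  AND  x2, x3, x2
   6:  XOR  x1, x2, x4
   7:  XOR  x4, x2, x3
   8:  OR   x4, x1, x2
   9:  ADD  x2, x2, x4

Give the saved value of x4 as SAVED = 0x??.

after  0: x0=0x2c x1=0xba x2=0xd6 x3=0x78 x4=0x4e  N=0 Z=0
after  1: x0=0x2c x1=0xba x2=0xd6 x3=0x36 x4=0x4e  N=0 Z=0
after  2: x0=0x2c x1=0xba x2=0xd6 x3=0x36 x4=0x62  N=0 Z=0
-- IRQ taken; context saved, return-PC = 3 --

SAVED = 0x62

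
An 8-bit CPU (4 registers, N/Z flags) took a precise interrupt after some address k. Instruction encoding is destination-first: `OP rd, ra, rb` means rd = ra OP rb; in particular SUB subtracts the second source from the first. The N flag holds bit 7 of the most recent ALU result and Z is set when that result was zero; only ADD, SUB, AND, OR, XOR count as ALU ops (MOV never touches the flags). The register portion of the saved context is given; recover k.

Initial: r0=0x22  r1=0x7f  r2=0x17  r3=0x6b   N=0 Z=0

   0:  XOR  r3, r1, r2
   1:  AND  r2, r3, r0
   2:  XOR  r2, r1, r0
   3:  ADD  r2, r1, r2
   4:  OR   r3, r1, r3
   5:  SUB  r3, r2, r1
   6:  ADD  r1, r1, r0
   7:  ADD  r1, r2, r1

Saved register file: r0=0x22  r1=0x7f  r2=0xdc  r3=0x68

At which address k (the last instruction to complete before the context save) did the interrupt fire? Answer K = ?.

K = 3

after  0: r0=0x22 r1=0x7f r2=0x17 r3=0x68  N=0 Z=0
after  1: r0=0x22 r1=0x7f r2=0x20 r3=0x68  N=0 Z=0
after  2: r0=0x22 r1=0x7f r2=0x5d r3=0x68  N=0 Z=0
after  3: r0=0x22 r1=0x7f r2=0xdc r3=0x68  N=1 Z=0
-- IRQ taken; context saved, return-PC = 4 --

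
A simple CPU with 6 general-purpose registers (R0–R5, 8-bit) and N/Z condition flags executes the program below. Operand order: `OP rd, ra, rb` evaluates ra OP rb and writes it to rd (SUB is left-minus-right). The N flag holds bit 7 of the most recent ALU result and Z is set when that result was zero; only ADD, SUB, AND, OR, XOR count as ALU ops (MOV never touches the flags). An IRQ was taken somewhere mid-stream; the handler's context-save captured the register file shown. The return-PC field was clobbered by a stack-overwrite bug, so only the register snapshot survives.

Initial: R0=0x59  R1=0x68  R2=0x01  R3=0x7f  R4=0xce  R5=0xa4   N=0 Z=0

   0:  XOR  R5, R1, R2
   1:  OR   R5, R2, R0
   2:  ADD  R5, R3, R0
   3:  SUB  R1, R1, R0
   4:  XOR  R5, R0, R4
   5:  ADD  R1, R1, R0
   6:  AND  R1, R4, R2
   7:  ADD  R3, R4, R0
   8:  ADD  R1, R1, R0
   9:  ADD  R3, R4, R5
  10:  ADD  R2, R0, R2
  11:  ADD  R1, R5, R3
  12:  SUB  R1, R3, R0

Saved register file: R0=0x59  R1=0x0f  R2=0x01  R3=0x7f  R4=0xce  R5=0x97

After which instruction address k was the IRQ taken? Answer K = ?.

K = 4

after  0: R0=0x59 R1=0x68 R2=0x01 R3=0x7f R4=0xce R5=0x69  N=0 Z=0
after  1: R0=0x59 R1=0x68 R2=0x01 R3=0x7f R4=0xce R5=0x59  N=0 Z=0
after  2: R0=0x59 R1=0x68 R2=0x01 R3=0x7f R4=0xce R5=0xd8  N=1 Z=0
after  3: R0=0x59 R1=0x0f R2=0x01 R3=0x7f R4=0xce R5=0xd8  N=0 Z=0
after  4: R0=0x59 R1=0x0f R2=0x01 R3=0x7f R4=0xce R5=0x97  N=1 Z=0
-- IRQ taken; context saved, return-PC = 5 --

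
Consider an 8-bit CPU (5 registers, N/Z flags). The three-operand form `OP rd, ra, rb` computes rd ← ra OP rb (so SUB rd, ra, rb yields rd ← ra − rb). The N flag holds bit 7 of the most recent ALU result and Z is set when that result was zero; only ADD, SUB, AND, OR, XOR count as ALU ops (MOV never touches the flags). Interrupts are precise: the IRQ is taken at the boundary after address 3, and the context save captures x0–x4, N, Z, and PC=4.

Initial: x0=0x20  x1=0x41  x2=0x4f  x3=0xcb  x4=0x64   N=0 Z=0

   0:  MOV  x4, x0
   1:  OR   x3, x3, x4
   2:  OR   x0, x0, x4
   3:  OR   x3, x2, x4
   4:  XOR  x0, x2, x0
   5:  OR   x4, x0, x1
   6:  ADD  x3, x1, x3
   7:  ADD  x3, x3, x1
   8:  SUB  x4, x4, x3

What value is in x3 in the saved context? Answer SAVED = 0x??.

SAVED = 0x6f

after  0: x0=0x20 x1=0x41 x2=0x4f x3=0xcb x4=0x20  N=0 Z=0
after  1: x0=0x20 x1=0x41 x2=0x4f x3=0xeb x4=0x20  N=1 Z=0
after  2: x0=0x20 x1=0x41 x2=0x4f x3=0xeb x4=0x20  N=0 Z=0
after  3: x0=0x20 x1=0x41 x2=0x4f x3=0x6f x4=0x20  N=0 Z=0
-- IRQ taken; context saved, return-PC = 4 --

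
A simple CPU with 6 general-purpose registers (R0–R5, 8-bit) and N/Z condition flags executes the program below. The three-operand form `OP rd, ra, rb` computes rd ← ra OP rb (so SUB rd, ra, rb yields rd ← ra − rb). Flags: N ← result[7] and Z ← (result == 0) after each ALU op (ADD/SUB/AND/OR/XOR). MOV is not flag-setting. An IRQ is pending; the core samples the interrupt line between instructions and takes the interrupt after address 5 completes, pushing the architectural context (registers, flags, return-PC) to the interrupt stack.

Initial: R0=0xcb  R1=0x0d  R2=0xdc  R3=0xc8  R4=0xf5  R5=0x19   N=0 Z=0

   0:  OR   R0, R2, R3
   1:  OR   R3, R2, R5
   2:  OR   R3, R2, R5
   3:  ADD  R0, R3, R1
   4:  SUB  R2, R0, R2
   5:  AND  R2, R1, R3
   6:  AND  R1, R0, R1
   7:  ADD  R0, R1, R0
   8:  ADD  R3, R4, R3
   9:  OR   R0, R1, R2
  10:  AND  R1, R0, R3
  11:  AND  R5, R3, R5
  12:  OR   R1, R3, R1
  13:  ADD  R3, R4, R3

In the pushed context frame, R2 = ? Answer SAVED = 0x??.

after  0: R0=0xdc R1=0x0d R2=0xdc R3=0xc8 R4=0xf5 R5=0x19  N=1 Z=0
after  1: R0=0xdc R1=0x0d R2=0xdc R3=0xdd R4=0xf5 R5=0x19  N=1 Z=0
after  2: R0=0xdc R1=0x0d R2=0xdc R3=0xdd R4=0xf5 R5=0x19  N=1 Z=0
after  3: R0=0xea R1=0x0d R2=0xdc R3=0xdd R4=0xf5 R5=0x19  N=1 Z=0
after  4: R0=0xea R1=0x0d R2=0x0e R3=0xdd R4=0xf5 R5=0x19  N=0 Z=0
after  5: R0=0xea R1=0x0d R2=0x0d R3=0xdd R4=0xf5 R5=0x19  N=0 Z=0
-- IRQ taken; context saved, return-PC = 6 --

SAVED = 0x0d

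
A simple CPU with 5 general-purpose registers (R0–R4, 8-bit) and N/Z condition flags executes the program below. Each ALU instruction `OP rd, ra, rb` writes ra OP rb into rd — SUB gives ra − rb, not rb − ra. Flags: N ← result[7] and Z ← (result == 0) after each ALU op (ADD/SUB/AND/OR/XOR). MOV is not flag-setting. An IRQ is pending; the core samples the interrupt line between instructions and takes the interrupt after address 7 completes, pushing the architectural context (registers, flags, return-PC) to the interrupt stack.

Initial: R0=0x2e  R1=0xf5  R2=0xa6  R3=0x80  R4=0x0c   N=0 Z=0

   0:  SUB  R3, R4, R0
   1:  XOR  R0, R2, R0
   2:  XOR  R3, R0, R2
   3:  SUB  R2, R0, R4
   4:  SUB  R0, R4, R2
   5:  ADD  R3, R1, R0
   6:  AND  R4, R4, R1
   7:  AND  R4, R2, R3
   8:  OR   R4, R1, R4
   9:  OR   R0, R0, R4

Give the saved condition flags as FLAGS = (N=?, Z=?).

after  0: R0=0x2e R1=0xf5 R2=0xa6 R3=0xde R4=0x0c  N=1 Z=0
after  1: R0=0x88 R1=0xf5 R2=0xa6 R3=0xde R4=0x0c  N=1 Z=0
after  2: R0=0x88 R1=0xf5 R2=0xa6 R3=0x2e R4=0x0c  N=0 Z=0
after  3: R0=0x88 R1=0xf5 R2=0x7c R3=0x2e R4=0x0c  N=0 Z=0
after  4: R0=0x90 R1=0xf5 R2=0x7c R3=0x2e R4=0x0c  N=1 Z=0
after  5: R0=0x90 R1=0xf5 R2=0x7c R3=0x85 R4=0x0c  N=1 Z=0
after  6: R0=0x90 R1=0xf5 R2=0x7c R3=0x85 R4=0x04  N=0 Z=0
after  7: R0=0x90 R1=0xf5 R2=0x7c R3=0x85 R4=0x04  N=0 Z=0
-- IRQ taken; context saved, return-PC = 8 --

FLAGS = (N=0, Z=0)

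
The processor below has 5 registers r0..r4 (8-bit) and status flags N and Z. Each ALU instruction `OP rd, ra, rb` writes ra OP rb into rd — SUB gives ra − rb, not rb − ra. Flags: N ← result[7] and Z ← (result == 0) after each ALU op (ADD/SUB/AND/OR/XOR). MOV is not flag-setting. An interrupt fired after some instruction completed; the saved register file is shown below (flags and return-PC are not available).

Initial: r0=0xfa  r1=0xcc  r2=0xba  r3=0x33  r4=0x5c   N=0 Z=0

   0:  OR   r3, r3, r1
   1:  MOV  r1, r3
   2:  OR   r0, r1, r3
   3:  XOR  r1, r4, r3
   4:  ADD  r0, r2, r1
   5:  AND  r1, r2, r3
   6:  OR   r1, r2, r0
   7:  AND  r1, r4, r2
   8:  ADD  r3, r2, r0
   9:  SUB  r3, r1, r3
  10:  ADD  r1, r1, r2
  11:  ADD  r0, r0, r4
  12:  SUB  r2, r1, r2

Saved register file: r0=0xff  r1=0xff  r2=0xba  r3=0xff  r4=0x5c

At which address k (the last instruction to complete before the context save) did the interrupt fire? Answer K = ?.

K = 2

after  0: r0=0xfa r1=0xcc r2=0xba r3=0xff r4=0x5c  N=1 Z=0
after  1: r0=0xfa r1=0xff r2=0xba r3=0xff r4=0x5c  N=1 Z=0
after  2: r0=0xff r1=0xff r2=0xba r3=0xff r4=0x5c  N=1 Z=0
-- IRQ taken; context saved, return-PC = 3 --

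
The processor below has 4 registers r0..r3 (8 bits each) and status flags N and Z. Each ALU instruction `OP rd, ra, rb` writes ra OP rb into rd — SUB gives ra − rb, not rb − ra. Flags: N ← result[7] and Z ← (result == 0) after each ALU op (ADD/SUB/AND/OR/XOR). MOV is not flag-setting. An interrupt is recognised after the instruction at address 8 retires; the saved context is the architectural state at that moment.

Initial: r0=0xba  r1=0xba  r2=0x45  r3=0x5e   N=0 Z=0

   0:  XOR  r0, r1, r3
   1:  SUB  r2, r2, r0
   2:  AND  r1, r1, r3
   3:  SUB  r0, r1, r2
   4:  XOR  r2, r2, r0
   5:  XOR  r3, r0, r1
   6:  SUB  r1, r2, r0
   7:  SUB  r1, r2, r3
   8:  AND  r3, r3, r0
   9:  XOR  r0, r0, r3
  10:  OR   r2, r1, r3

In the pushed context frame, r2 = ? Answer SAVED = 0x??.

after  0: r0=0xe4 r1=0xba r2=0x45 r3=0x5e  N=1 Z=0
after  1: r0=0xe4 r1=0xba r2=0x61 r3=0x5e  N=0 Z=0
after  2: r0=0xe4 r1=0x1a r2=0x61 r3=0x5e  N=0 Z=0
after  3: r0=0xb9 r1=0x1a r2=0x61 r3=0x5e  N=1 Z=0
after  4: r0=0xb9 r1=0x1a r2=0xd8 r3=0x5e  N=1 Z=0
after  5: r0=0xb9 r1=0x1a r2=0xd8 r3=0xa3  N=1 Z=0
after  6: r0=0xb9 r1=0x1f r2=0xd8 r3=0xa3  N=0 Z=0
after  7: r0=0xb9 r1=0x35 r2=0xd8 r3=0xa3  N=0 Z=0
after  8: r0=0xb9 r1=0x35 r2=0xd8 r3=0xa1  N=1 Z=0
-- IRQ taken; context saved, return-PC = 9 --

SAVED = 0xd8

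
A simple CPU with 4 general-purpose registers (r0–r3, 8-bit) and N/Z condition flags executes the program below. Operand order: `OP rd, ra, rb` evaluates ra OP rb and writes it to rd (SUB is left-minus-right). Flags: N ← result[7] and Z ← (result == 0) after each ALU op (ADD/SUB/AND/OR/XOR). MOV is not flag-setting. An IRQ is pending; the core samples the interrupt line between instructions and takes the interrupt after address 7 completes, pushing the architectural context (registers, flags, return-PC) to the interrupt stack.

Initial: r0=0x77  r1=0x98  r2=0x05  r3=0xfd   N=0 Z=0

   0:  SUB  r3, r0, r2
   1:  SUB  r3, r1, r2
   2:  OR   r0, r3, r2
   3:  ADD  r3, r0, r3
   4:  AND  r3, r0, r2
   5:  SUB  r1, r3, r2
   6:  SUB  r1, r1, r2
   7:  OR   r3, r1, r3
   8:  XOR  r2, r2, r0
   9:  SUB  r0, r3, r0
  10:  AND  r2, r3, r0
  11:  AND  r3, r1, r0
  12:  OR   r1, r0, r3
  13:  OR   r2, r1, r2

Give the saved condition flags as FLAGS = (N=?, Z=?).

after  0: r0=0x77 r1=0x98 r2=0x05 r3=0x72  N=0 Z=0
after  1: r0=0x77 r1=0x98 r2=0x05 r3=0x93  N=1 Z=0
after  2: r0=0x97 r1=0x98 r2=0x05 r3=0x93  N=1 Z=0
after  3: r0=0x97 r1=0x98 r2=0x05 r3=0x2a  N=0 Z=0
after  4: r0=0x97 r1=0x98 r2=0x05 r3=0x05  N=0 Z=0
after  5: r0=0x97 r1=0x00 r2=0x05 r3=0x05  N=0 Z=1
after  6: r0=0x97 r1=0xfb r2=0x05 r3=0x05  N=1 Z=0
after  7: r0=0x97 r1=0xfb r2=0x05 r3=0xff  N=1 Z=0
-- IRQ taken; context saved, return-PC = 8 --

FLAGS = (N=1, Z=0)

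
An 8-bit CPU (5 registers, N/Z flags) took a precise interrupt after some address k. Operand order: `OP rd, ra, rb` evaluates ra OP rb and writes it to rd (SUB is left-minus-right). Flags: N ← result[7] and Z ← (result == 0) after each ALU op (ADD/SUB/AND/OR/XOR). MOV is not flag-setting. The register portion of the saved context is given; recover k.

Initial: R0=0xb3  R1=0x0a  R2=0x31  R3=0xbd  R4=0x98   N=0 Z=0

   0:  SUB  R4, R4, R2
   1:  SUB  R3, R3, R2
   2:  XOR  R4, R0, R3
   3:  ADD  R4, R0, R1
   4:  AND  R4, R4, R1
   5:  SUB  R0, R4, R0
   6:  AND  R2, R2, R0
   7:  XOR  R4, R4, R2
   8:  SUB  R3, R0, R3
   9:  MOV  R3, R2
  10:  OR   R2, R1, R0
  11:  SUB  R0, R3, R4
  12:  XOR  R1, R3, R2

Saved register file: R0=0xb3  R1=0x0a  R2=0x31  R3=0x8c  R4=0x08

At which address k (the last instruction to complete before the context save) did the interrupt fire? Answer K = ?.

after  0: R0=0xb3 R1=0x0a R2=0x31 R3=0xbd R4=0x67  N=0 Z=0
after  1: R0=0xb3 R1=0x0a R2=0x31 R3=0x8c R4=0x67  N=1 Z=0
after  2: R0=0xb3 R1=0x0a R2=0x31 R3=0x8c R4=0x3f  N=0 Z=0
after  3: R0=0xb3 R1=0x0a R2=0x31 R3=0x8c R4=0xbd  N=1 Z=0
after  4: R0=0xb3 R1=0x0a R2=0x31 R3=0x8c R4=0x08  N=0 Z=0
-- IRQ taken; context saved, return-PC = 5 --

K = 4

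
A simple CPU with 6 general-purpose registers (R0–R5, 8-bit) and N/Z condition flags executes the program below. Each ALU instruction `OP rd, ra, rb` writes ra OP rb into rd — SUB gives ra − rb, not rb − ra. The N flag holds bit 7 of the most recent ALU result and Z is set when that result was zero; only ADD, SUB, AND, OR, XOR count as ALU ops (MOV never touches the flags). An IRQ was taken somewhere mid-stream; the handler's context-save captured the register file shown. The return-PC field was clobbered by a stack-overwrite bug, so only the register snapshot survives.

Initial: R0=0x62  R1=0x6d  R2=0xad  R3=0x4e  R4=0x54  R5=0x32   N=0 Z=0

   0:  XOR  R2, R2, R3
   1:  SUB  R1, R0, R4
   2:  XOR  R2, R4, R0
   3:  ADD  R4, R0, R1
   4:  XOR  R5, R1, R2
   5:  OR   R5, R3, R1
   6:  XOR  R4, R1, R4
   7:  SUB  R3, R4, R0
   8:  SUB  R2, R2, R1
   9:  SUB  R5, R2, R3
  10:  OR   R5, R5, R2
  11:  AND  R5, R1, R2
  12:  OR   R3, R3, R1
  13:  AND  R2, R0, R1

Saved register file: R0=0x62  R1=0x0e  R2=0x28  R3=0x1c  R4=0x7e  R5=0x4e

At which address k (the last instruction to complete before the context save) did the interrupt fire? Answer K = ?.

after  0: R0=0x62 R1=0x6d R2=0xe3 R3=0x4e R4=0x54 R5=0x32  N=1 Z=0
after  1: R0=0x62 R1=0x0e R2=0xe3 R3=0x4e R4=0x54 R5=0x32  N=0 Z=0
after  2: R0=0x62 R1=0x0e R2=0x36 R3=0x4e R4=0x54 R5=0x32  N=0 Z=0
after  3: R0=0x62 R1=0x0e R2=0x36 R3=0x4e R4=0x70 R5=0x32  N=0 Z=0
after  4: R0=0x62 R1=0x0e R2=0x36 R3=0x4e R4=0x70 R5=0x38  N=0 Z=0
after  5: R0=0x62 R1=0x0e R2=0x36 R3=0x4e R4=0x70 R5=0x4e  N=0 Z=0
after  6: R0=0x62 R1=0x0e R2=0x36 R3=0x4e R4=0x7e R5=0x4e  N=0 Z=0
after  7: R0=0x62 R1=0x0e R2=0x36 R3=0x1c R4=0x7e R5=0x4e  N=0 Z=0
after  8: R0=0x62 R1=0x0e R2=0x28 R3=0x1c R4=0x7e R5=0x4e  N=0 Z=0
-- IRQ taken; context saved, return-PC = 9 --

K = 8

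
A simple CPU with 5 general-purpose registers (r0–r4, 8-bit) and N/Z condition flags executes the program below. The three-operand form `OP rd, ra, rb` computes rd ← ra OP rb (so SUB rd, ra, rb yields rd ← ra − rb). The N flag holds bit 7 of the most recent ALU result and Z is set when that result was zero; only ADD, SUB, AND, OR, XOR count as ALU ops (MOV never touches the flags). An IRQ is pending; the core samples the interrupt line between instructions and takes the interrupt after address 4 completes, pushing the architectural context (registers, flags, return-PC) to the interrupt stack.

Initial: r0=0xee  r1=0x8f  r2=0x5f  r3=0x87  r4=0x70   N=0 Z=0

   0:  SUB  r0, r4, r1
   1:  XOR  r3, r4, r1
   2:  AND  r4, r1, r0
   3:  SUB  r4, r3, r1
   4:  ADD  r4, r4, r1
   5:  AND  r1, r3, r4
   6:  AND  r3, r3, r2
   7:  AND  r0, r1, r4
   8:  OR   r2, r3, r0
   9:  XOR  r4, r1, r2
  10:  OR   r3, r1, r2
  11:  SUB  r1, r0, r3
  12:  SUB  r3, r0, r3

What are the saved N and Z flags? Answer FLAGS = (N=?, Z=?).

FLAGS = (N=1, Z=0)

after  0: r0=0xe1 r1=0x8f r2=0x5f r3=0x87 r4=0x70  N=1 Z=0
after  1: r0=0xe1 r1=0x8f r2=0x5f r3=0xff r4=0x70  N=1 Z=0
after  2: r0=0xe1 r1=0x8f r2=0x5f r3=0xff r4=0x81  N=1 Z=0
after  3: r0=0xe1 r1=0x8f r2=0x5f r3=0xff r4=0x70  N=0 Z=0
after  4: r0=0xe1 r1=0x8f r2=0x5f r3=0xff r4=0xff  N=1 Z=0
-- IRQ taken; context saved, return-PC = 5 --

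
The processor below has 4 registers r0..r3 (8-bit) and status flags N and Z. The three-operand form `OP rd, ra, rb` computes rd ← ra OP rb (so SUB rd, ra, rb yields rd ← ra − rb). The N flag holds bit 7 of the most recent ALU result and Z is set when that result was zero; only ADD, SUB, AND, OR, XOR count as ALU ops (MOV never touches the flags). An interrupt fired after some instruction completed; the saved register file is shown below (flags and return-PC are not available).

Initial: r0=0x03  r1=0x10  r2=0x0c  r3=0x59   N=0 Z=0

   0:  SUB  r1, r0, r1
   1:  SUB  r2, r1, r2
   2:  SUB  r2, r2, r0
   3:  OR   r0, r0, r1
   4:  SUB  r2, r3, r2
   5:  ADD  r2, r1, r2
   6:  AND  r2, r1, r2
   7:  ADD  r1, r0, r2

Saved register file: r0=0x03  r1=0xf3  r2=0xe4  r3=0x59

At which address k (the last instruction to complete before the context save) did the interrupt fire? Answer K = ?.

K = 2

after  0: r0=0x03 r1=0xf3 r2=0x0c r3=0x59  N=1 Z=0
after  1: r0=0x03 r1=0xf3 r2=0xe7 r3=0x59  N=1 Z=0
after  2: r0=0x03 r1=0xf3 r2=0xe4 r3=0x59  N=1 Z=0
-- IRQ taken; context saved, return-PC = 3 --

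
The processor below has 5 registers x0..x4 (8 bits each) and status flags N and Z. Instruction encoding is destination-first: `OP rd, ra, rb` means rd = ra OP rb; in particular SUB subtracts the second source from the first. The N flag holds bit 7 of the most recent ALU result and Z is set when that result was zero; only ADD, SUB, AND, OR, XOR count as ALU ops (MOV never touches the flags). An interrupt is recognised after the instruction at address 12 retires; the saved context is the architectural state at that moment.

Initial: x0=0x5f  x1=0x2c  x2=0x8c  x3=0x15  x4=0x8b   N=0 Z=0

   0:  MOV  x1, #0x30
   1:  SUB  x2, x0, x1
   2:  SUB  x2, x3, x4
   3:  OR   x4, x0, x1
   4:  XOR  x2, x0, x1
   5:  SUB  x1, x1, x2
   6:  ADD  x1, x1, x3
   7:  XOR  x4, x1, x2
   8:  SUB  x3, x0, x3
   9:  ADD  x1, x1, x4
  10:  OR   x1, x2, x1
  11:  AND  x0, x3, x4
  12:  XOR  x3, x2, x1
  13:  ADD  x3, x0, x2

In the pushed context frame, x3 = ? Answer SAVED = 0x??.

SAVED = 0x80

after  0: x0=0x5f x1=0x30 x2=0x8c x3=0x15 x4=0x8b  N=0 Z=0
after  1: x0=0x5f x1=0x30 x2=0x2f x3=0x15 x4=0x8b  N=0 Z=0
after  2: x0=0x5f x1=0x30 x2=0x8a x3=0x15 x4=0x8b  N=1 Z=0
after  3: x0=0x5f x1=0x30 x2=0x8a x3=0x15 x4=0x7f  N=0 Z=0
after  4: x0=0x5f x1=0x30 x2=0x6f x3=0x15 x4=0x7f  N=0 Z=0
after  5: x0=0x5f x1=0xc1 x2=0x6f x3=0x15 x4=0x7f  N=1 Z=0
after  6: x0=0x5f x1=0xd6 x2=0x6f x3=0x15 x4=0x7f  N=1 Z=0
after  7: x0=0x5f x1=0xd6 x2=0x6f x3=0x15 x4=0xb9  N=1 Z=0
after  8: x0=0x5f x1=0xd6 x2=0x6f x3=0x4a x4=0xb9  N=0 Z=0
after  9: x0=0x5f x1=0x8f x2=0x6f x3=0x4a x4=0xb9  N=1 Z=0
after 10: x0=0x5f x1=0xef x2=0x6f x3=0x4a x4=0xb9  N=1 Z=0
after 11: x0=0x08 x1=0xef x2=0x6f x3=0x4a x4=0xb9  N=0 Z=0
after 12: x0=0x08 x1=0xef x2=0x6f x3=0x80 x4=0xb9  N=1 Z=0
-- IRQ taken; context saved, return-PC = 13 --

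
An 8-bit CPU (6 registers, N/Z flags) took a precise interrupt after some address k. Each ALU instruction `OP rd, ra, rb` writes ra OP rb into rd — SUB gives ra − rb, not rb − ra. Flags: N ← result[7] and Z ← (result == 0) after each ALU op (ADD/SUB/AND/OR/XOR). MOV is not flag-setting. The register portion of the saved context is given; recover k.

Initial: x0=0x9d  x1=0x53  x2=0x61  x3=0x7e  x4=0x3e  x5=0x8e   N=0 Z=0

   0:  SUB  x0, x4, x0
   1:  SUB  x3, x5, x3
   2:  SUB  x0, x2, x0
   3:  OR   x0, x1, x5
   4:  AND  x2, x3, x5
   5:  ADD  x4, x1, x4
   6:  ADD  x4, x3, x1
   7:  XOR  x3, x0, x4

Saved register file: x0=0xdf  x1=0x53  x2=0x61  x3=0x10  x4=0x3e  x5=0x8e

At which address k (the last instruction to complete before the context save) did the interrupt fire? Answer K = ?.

after  0: x0=0xa1 x1=0x53 x2=0x61 x3=0x7e x4=0x3e x5=0x8e  N=1 Z=0
after  1: x0=0xa1 x1=0x53 x2=0x61 x3=0x10 x4=0x3e x5=0x8e  N=0 Z=0
after  2: x0=0xc0 x1=0x53 x2=0x61 x3=0x10 x4=0x3e x5=0x8e  N=1 Z=0
after  3: x0=0xdf x1=0x53 x2=0x61 x3=0x10 x4=0x3e x5=0x8e  N=1 Z=0
-- IRQ taken; context saved, return-PC = 4 --

K = 3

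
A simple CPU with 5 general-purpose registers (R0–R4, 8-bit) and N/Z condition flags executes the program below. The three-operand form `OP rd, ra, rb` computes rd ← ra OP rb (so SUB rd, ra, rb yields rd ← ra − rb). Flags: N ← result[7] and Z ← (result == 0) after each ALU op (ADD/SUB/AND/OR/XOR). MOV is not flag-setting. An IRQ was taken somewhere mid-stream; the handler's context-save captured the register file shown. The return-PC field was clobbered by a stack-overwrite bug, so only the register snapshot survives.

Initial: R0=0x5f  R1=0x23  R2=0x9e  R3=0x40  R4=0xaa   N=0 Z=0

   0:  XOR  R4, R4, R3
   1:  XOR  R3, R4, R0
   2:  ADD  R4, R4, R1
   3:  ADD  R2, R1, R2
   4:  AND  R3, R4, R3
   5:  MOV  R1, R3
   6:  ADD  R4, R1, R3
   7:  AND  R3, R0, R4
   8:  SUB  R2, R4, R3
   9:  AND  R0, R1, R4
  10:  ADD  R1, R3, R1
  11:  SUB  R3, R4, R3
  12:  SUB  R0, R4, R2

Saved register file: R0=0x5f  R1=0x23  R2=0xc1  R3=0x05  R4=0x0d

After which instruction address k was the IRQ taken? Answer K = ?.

K = 4

after  0: R0=0x5f R1=0x23 R2=0x9e R3=0x40 R4=0xea  N=1 Z=0
after  1: R0=0x5f R1=0x23 R2=0x9e R3=0xb5 R4=0xea  N=1 Z=0
after  2: R0=0x5f R1=0x23 R2=0x9e R3=0xb5 R4=0x0d  N=0 Z=0
after  3: R0=0x5f R1=0x23 R2=0xc1 R3=0xb5 R4=0x0d  N=1 Z=0
after  4: R0=0x5f R1=0x23 R2=0xc1 R3=0x05 R4=0x0d  N=0 Z=0
-- IRQ taken; context saved, return-PC = 5 --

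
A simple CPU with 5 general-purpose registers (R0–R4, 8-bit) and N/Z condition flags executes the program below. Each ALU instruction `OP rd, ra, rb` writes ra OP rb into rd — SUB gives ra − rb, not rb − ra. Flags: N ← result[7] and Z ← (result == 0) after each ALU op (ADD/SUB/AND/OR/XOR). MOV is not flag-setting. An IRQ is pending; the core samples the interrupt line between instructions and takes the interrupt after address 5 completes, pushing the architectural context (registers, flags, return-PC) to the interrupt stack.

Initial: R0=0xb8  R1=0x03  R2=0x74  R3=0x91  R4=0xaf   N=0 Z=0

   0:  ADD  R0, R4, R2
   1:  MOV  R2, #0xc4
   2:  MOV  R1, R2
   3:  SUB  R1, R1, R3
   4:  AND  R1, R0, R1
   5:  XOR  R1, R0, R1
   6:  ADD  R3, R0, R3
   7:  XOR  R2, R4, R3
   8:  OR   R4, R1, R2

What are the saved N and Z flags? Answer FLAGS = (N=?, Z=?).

FLAGS = (N=0, Z=1)

after  0: R0=0x23 R1=0x03 R2=0x74 R3=0x91 R4=0xaf  N=0 Z=0
after  1: R0=0x23 R1=0x03 R2=0xc4 R3=0x91 R4=0xaf  N=0 Z=0
after  2: R0=0x23 R1=0xc4 R2=0xc4 R3=0x91 R4=0xaf  N=0 Z=0
after  3: R0=0x23 R1=0x33 R2=0xc4 R3=0x91 R4=0xaf  N=0 Z=0
after  4: R0=0x23 R1=0x23 R2=0xc4 R3=0x91 R4=0xaf  N=0 Z=0
after  5: R0=0x23 R1=0x00 R2=0xc4 R3=0x91 R4=0xaf  N=0 Z=1
-- IRQ taken; context saved, return-PC = 6 --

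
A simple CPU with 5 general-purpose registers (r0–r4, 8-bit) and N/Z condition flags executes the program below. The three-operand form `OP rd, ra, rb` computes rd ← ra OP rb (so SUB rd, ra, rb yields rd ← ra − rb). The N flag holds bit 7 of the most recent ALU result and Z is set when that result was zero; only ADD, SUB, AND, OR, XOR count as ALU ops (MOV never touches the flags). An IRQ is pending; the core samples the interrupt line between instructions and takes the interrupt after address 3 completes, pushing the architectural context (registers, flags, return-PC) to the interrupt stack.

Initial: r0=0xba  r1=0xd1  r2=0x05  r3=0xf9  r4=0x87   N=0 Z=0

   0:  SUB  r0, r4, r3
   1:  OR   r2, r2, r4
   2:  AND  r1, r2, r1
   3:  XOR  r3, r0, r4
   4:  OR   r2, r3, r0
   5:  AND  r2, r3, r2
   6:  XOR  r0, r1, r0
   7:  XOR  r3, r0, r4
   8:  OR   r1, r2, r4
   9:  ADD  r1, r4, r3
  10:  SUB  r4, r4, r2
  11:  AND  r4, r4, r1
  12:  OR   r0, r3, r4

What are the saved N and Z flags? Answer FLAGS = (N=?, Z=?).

after  0: r0=0x8e r1=0xd1 r2=0x05 r3=0xf9 r4=0x87  N=1 Z=0
after  1: r0=0x8e r1=0xd1 r2=0x87 r3=0xf9 r4=0x87  N=1 Z=0
after  2: r0=0x8e r1=0x81 r2=0x87 r3=0xf9 r4=0x87  N=1 Z=0
after  3: r0=0x8e r1=0x81 r2=0x87 r3=0x09 r4=0x87  N=0 Z=0
-- IRQ taken; context saved, return-PC = 4 --

FLAGS = (N=0, Z=0)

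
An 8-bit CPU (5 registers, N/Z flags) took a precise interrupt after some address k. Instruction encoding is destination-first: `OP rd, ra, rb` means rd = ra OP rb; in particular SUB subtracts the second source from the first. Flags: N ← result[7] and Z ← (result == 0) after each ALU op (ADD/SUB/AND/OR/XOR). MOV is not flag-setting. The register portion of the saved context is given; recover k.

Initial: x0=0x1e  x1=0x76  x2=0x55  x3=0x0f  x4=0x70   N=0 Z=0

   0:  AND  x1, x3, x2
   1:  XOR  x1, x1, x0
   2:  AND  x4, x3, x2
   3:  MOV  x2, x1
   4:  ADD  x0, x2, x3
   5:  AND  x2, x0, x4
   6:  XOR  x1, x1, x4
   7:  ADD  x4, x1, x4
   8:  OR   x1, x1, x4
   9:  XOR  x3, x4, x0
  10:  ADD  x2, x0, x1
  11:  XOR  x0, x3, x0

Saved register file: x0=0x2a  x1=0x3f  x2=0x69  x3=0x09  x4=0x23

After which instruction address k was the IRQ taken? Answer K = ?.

after  0: x0=0x1e x1=0x05 x2=0x55 x3=0x0f x4=0x70  N=0 Z=0
after  1: x0=0x1e x1=0x1b x2=0x55 x3=0x0f x4=0x70  N=0 Z=0
after  2: x0=0x1e x1=0x1b x2=0x55 x3=0x0f x4=0x05  N=0 Z=0
after  3: x0=0x1e x1=0x1b x2=0x1b x3=0x0f x4=0x05  N=0 Z=0
after  4: x0=0x2a x1=0x1b x2=0x1b x3=0x0f x4=0x05  N=0 Z=0
after  5: x0=0x2a x1=0x1b x2=0x00 x3=0x0f x4=0x05  N=0 Z=1
after  6: x0=0x2a x1=0x1e x2=0x00 x3=0x0f x4=0x05  N=0 Z=0
after  7: x0=0x2a x1=0x1e x2=0x00 x3=0x0f x4=0x23  N=0 Z=0
after  8: x0=0x2a x1=0x3f x2=0x00 x3=0x0f x4=0x23  N=0 Z=0
after  9: x0=0x2a x1=0x3f x2=0x00 x3=0x09 x4=0x23  N=0 Z=0
after 10: x0=0x2a x1=0x3f x2=0x69 x3=0x09 x4=0x23  N=0 Z=0
-- IRQ taken; context saved, return-PC = 11 --

K = 10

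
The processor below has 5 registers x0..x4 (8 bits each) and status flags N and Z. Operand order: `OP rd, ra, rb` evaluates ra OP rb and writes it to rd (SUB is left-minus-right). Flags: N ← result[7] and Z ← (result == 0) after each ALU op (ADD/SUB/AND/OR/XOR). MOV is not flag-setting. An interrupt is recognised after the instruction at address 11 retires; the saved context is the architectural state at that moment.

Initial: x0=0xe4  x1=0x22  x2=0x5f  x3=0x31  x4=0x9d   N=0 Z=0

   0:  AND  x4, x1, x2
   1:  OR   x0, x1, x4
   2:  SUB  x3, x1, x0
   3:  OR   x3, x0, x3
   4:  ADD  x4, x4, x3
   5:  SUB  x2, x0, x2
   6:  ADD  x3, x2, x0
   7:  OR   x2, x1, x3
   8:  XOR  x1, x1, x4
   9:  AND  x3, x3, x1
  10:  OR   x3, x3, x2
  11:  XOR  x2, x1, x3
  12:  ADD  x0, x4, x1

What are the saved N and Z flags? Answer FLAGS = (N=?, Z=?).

after  0: x0=0xe4 x1=0x22 x2=0x5f x3=0x31 x4=0x02  N=0 Z=0
after  1: x0=0x22 x1=0x22 x2=0x5f x3=0x31 x4=0x02  N=0 Z=0
after  2: x0=0x22 x1=0x22 x2=0x5f x3=0x00 x4=0x02  N=0 Z=1
after  3: x0=0x22 x1=0x22 x2=0x5f x3=0x22 x4=0x02  N=0 Z=0
after  4: x0=0x22 x1=0x22 x2=0x5f x3=0x22 x4=0x24  N=0 Z=0
after  5: x0=0x22 x1=0x22 x2=0xc3 x3=0x22 x4=0x24  N=1 Z=0
after  6: x0=0x22 x1=0x22 x2=0xc3 x3=0xe5 x4=0x24  N=1 Z=0
after  7: x0=0x22 x1=0x22 x2=0xe7 x3=0xe5 x4=0x24  N=1 Z=0
after  8: x0=0x22 x1=0x06 x2=0xe7 x3=0xe5 x4=0x24  N=0 Z=0
after  9: x0=0x22 x1=0x06 x2=0xe7 x3=0x04 x4=0x24  N=0 Z=0
after 10: x0=0x22 x1=0x06 x2=0xe7 x3=0xe7 x4=0x24  N=1 Z=0
after 11: x0=0x22 x1=0x06 x2=0xe1 x3=0xe7 x4=0x24  N=1 Z=0
-- IRQ taken; context saved, return-PC = 12 --

FLAGS = (N=1, Z=0)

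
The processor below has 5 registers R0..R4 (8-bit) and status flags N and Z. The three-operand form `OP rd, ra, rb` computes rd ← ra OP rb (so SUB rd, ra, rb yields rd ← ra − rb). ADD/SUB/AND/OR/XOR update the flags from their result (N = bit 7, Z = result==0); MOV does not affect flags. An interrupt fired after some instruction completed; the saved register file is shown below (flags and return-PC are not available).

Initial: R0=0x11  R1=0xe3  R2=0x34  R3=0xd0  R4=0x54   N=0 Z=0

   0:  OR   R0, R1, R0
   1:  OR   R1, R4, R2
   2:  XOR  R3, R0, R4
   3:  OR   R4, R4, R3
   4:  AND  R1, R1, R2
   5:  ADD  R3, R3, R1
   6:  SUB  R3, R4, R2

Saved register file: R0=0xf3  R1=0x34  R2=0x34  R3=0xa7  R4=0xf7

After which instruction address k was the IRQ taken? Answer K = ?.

K = 4

after  0: R0=0xf3 R1=0xe3 R2=0x34 R3=0xd0 R4=0x54  N=1 Z=0
after  1: R0=0xf3 R1=0x74 R2=0x34 R3=0xd0 R4=0x54  N=0 Z=0
after  2: R0=0xf3 R1=0x74 R2=0x34 R3=0xa7 R4=0x54  N=1 Z=0
after  3: R0=0xf3 R1=0x74 R2=0x34 R3=0xa7 R4=0xf7  N=1 Z=0
after  4: R0=0xf3 R1=0x34 R2=0x34 R3=0xa7 R4=0xf7  N=0 Z=0
-- IRQ taken; context saved, return-PC = 5 --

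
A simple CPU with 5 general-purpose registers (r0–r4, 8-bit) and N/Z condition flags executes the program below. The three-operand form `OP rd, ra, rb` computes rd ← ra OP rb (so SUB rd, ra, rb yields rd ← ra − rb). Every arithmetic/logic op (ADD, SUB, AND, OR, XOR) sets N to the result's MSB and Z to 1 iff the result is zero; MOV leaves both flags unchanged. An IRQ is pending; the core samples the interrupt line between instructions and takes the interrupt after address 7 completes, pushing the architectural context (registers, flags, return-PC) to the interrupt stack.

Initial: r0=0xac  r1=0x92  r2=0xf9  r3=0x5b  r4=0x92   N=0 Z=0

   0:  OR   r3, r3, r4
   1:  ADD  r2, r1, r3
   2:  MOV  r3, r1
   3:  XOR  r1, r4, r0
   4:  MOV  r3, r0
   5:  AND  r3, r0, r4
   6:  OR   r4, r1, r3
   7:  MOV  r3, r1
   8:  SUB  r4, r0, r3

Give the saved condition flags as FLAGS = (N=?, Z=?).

FLAGS = (N=1, Z=0)

after  0: r0=0xac r1=0x92 r2=0xf9 r3=0xdb r4=0x92  N=1 Z=0
after  1: r0=0xac r1=0x92 r2=0x6d r3=0xdb r4=0x92  N=0 Z=0
after  2: r0=0xac r1=0x92 r2=0x6d r3=0x92 r4=0x92  N=0 Z=0
after  3: r0=0xac r1=0x3e r2=0x6d r3=0x92 r4=0x92  N=0 Z=0
after  4: r0=0xac r1=0x3e r2=0x6d r3=0xac r4=0x92  N=0 Z=0
after  5: r0=0xac r1=0x3e r2=0x6d r3=0x80 r4=0x92  N=1 Z=0
after  6: r0=0xac r1=0x3e r2=0x6d r3=0x80 r4=0xbe  N=1 Z=0
after  7: r0=0xac r1=0x3e r2=0x6d r3=0x3e r4=0xbe  N=1 Z=0
-- IRQ taken; context saved, return-PC = 8 --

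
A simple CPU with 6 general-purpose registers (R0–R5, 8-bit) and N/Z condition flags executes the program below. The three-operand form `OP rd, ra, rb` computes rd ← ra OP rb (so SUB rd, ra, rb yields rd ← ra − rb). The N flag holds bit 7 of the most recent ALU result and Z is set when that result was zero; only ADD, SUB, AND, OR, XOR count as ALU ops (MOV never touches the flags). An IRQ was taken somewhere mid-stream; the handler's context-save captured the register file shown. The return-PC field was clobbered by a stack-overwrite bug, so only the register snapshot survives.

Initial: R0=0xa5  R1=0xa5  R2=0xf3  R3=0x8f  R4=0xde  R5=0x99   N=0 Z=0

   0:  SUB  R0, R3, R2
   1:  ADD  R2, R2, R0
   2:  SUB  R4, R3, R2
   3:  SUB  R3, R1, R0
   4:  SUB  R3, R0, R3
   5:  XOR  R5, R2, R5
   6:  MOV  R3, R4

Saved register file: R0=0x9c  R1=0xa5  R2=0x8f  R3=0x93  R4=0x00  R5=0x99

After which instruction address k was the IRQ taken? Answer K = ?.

K = 4

after  0: R0=0x9c R1=0xa5 R2=0xf3 R3=0x8f R4=0xde R5=0x99  N=1 Z=0
after  1: R0=0x9c R1=0xa5 R2=0x8f R3=0x8f R4=0xde R5=0x99  N=1 Z=0
after  2: R0=0x9c R1=0xa5 R2=0x8f R3=0x8f R4=0x00 R5=0x99  N=0 Z=1
after  3: R0=0x9c R1=0xa5 R2=0x8f R3=0x09 R4=0x00 R5=0x99  N=0 Z=0
after  4: R0=0x9c R1=0xa5 R2=0x8f R3=0x93 R4=0x00 R5=0x99  N=1 Z=0
-- IRQ taken; context saved, return-PC = 5 --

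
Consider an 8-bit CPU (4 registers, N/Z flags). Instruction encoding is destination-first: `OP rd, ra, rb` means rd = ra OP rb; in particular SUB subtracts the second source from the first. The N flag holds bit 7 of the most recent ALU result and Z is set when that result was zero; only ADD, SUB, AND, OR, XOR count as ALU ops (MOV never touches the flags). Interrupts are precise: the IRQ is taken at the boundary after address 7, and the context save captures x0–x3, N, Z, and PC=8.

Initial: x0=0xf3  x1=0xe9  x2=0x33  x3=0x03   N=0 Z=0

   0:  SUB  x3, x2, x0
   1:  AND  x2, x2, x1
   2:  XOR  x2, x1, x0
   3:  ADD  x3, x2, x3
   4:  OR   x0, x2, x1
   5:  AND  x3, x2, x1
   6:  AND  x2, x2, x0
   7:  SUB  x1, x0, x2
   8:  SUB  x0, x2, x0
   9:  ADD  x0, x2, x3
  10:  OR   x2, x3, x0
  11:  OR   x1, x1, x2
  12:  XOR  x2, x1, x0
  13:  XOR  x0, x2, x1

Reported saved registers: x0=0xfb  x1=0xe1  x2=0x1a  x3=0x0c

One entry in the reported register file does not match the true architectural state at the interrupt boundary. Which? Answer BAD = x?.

after  0: x0=0xf3 x1=0xe9 x2=0x33 x3=0x40  N=0 Z=0
after  1: x0=0xf3 x1=0xe9 x2=0x21 x3=0x40  N=0 Z=0
after  2: x0=0xf3 x1=0xe9 x2=0x1a x3=0x40  N=0 Z=0
after  3: x0=0xf3 x1=0xe9 x2=0x1a x3=0x5a  N=0 Z=0
after  4: x0=0xfb x1=0xe9 x2=0x1a x3=0x5a  N=1 Z=0
after  5: x0=0xfb x1=0xe9 x2=0x1a x3=0x08  N=0 Z=0
after  6: x0=0xfb x1=0xe9 x2=0x1a x3=0x08  N=0 Z=0
after  7: x0=0xfb x1=0xe1 x2=0x1a x3=0x08  N=1 Z=0
-- IRQ taken; context saved, return-PC = 8 --
mismatch: x3: reported 0x0c vs actual 0x08

BAD = x3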